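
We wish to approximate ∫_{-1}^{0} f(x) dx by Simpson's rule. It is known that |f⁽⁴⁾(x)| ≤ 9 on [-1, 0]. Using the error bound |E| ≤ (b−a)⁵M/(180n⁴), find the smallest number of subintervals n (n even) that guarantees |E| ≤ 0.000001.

16

Need 9/(180n⁴) ≤ 0.000001.
n⁴ ≥ 9/(180·0.000001) = 50000 ⇒ n ≥ 14.9535, so the smallest even n is 16. (n must be even for Simpson's rule.)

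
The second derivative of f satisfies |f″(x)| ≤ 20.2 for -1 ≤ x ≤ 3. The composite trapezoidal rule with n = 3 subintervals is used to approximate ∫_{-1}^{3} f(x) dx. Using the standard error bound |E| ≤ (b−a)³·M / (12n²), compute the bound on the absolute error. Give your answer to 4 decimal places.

11.9704

|E| ≤ (4)³·20.2 / (12·3²) = 1292.8/108 = 11.9704.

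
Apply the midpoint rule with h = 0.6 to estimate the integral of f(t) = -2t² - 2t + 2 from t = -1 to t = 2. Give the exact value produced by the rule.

h = (2 − (-1))/5 = 0.6.
Midpoints m₁,…,m₅ = -0.7, -0.1, 0.5, 1.1, 1.7.
f(m₁)=2.42, f(m₂)=2.18, f(m₃)=0.5, f(m₄)=-2.62, f(m₅)=-7.18.
h·[f(m₁) + f(m₂) + f(m₃) + f(m₄) + f(m₅)] = 0.6·(-4.7) = -2.82.

-2.82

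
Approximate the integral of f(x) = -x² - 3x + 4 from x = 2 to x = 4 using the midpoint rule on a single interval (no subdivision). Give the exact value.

M = (b−a)·f(3) = 2·(-14) = -28.

-28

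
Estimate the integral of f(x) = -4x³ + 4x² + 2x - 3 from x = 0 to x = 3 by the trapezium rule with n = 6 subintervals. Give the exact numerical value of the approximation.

-46.75

h = (3 − 0)/6 = 0.5.
Nodes x₀,…,x₆ = 0, 0.5, 1, 1.5, 2, 2.5, 3.
f(x) = -4x³ + 4x² + 2x - 3: f₀=-3, f₁=-1.5, f₂=-1, f₃=-4.5, f₄=-15, f₅=-35.5, f₆=-69.
(h/2)·[f₀ + 2f₁ + 2f₂ + 2f₃ + 2f₄ + 2f₅ + f₆] = 0.25·(-187) = -46.75.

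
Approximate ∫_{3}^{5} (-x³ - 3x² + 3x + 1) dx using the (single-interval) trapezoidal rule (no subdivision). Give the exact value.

-228

T = (b−a)/2 · [f(3) + f(5)] = 1·[(-44) + (-184)] = -228.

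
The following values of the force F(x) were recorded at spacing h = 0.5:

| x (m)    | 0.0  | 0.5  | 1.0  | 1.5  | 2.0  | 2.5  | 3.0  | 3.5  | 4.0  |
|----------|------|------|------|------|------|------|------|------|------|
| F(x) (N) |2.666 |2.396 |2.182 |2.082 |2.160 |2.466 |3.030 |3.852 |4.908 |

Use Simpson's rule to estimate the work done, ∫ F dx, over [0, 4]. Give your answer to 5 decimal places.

h = 0.5, n = 8.
(h/3)·[y₀ + 4y₁ + 2y₂ + 4y₃ + 2y₄ + 4y₅ + 2y₆ + 4y₇ + y₈] = 0.166667·(65.502) = 10.91700.

10.91700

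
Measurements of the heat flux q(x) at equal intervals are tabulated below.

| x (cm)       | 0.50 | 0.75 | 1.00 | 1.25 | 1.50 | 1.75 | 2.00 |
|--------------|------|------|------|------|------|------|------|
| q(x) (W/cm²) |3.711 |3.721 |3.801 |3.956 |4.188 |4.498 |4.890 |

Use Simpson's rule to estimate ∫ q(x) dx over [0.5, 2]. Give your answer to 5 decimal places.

6.10658

h = 0.25, n = 6.
(h/3)·[y₀ + 4y₁ + 2y₂ + 4y₃ + 2y₄ + 4y₅ + y₆] = 0.083333·(73.279) = 6.10658.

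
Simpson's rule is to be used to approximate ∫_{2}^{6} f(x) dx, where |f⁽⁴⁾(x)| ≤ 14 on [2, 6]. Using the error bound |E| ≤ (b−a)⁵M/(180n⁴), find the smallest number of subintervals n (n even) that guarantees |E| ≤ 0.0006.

20

Need 14336/(180n⁴) ≤ 0.0006.
n⁴ ≥ 14336/(180·0.0006) = 132741 ⇒ n ≥ 19.0876, so the smallest even n is 20. (n must be even for Simpson's rule.)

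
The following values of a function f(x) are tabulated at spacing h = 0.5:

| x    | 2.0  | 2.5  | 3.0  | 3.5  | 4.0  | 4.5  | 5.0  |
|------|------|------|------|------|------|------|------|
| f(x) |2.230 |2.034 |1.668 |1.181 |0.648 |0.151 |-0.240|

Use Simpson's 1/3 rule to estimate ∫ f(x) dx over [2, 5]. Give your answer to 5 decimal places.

h = 0.5, n = 6.
(h/3)·[y₀ + 4y₁ + 2y₂ + 4y₃ + 2y₄ + 4y₅ + y₆] = 0.166667·(20.086) = 3.34767.

3.34767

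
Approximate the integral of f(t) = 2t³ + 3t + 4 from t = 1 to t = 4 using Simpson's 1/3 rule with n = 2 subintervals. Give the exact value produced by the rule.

162

h = (4 − 1)/2 = 1.5.
Nodes t₀,…,t₂ = 1, 2.5, 4.
f(t) = 2t³ + 3t + 4: f₀=9, f₁=42.75, f₂=144.
(h/3)·[f₀ + 4f₁ + f₂] = 0.5·(324) = 162.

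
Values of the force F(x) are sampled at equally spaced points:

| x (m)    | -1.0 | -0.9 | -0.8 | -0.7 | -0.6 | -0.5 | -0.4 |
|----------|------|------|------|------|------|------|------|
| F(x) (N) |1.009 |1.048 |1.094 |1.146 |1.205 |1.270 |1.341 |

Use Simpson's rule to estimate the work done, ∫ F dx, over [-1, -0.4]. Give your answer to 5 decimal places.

0.69347

h = 0.1, n = 6.
(h/3)·[y₀ + 4y₁ + 2y₂ + 4y₃ + 2y₄ + 4y₅ + y₆] = 0.033333·(20.804) = 0.69347.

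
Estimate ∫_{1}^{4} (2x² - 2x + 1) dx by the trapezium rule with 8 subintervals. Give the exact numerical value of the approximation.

30.140625

h = (4 − 1)/8 = 0.375.
Nodes x₀,…,x₈ = 1, 1.375, 1.75, 2.125, 2.5, 2.875, 3.25, 3.625, 4.
f(x) = 2x² - 2x + 1: f₀=1, f₁=2.03125, f₂=3.625, f₃=5.78125, f₄=8.5, f₅=11.78125, f₆=15.625, f₇=20.03125, f₈=25.
(h/2)·[f₀ + 2f₁ + 2f₂ + 2f₃ + 2f₄ + 2f₅ + 2f₆ + 2f₇ + f₈] = 0.1875·(160.75) = 30.140625.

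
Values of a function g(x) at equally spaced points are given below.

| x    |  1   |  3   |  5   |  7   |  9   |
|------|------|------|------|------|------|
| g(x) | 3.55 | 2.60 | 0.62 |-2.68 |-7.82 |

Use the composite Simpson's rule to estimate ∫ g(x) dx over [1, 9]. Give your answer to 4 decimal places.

-2.2333

h = 2, n = 4.
(h/3)·[y₀ + 4y₁ + 2y₂ + 4y₃ + y₄] = 0.666667·(-3.35) = -2.2333.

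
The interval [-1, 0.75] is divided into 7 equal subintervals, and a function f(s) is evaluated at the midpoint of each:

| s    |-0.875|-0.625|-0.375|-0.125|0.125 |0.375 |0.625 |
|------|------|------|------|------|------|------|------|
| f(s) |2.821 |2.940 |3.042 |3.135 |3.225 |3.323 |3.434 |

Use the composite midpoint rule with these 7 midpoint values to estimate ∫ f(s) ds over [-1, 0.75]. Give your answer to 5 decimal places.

h = 0.25, n = 7.
h·[y(m₁) + y(m₂) + y(m₃) + y(m₄) + y(m₅) + y(m₆) + y(m₇)] = 0.25·(21.920) = 5.48000.

5.48000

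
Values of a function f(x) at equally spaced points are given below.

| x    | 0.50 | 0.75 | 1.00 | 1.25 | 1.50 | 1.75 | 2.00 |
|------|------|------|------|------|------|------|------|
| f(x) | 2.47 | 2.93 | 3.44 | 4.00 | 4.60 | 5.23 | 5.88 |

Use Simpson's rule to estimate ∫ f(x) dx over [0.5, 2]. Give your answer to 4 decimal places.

h = 0.25, n = 6.
(h/3)·[y₀ + 4y₁ + 2y₂ + 4y₃ + 2y₄ + 4y₅ + y₆] = 0.083333·(73.07) = 6.0892.

6.0892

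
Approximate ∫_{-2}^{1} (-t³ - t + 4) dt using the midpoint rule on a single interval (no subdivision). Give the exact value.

13.875

M = (b−a)·f(-0.5) = 3·(4.625) = 13.875.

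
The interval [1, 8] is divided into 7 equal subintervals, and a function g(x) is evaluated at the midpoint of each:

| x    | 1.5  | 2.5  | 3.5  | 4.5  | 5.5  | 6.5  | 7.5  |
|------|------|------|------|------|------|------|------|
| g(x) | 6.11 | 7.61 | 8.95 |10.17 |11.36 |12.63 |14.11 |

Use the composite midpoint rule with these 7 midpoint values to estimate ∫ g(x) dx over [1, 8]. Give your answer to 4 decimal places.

70.9400

h = 1, n = 7.
h·[y(m₁) + y(m₂) + y(m₃) + y(m₄) + y(m₅) + y(m₆) + y(m₇)] = 1·(70.94) = 70.9400.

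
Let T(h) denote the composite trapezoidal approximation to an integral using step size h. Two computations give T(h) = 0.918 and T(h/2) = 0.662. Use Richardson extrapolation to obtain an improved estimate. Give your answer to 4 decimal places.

0.5767

R = (4·T(h/2) − T(h)) / 3 = (4·0.662 − 0.918)/3 = (1.730)/3 = 0.5767.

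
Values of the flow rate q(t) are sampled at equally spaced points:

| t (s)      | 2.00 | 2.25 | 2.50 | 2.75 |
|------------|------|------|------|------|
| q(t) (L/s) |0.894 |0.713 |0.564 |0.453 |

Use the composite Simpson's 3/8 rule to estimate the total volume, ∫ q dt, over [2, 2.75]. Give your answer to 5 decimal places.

0.48544

h = 0.25, n = 3.
(3h/8)·[y₀ + 3y₁ + 3y₂ + y₃] = 0.09375·(5.178) = 0.48544.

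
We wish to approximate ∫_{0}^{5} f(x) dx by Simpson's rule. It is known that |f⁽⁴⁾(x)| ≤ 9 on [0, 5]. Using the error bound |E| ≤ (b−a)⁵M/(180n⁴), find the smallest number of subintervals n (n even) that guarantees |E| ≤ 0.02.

10

Need 28125/(180n⁴) ≤ 0.02.
n⁴ ≥ 28125/(180·0.02) = 7812.5 ⇒ n ≥ 9.4015, so the smallest even n is 10. (n must be even for Simpson's rule.)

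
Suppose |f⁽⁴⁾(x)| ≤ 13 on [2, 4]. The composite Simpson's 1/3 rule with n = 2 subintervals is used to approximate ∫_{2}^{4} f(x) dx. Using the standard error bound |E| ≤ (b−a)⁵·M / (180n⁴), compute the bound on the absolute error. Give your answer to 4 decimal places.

0.1444

|E| ≤ (2)⁵·13 / (180·2⁴) = 416/2880 = 0.1444.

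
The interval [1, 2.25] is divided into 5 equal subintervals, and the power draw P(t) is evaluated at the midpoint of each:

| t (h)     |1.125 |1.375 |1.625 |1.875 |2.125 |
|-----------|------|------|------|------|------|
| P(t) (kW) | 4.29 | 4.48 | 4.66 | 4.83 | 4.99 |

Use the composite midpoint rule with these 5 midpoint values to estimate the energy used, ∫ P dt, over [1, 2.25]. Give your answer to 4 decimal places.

5.8125

h = 0.25, n = 5.
h·[y(m₁) + y(m₂) + y(m₃) + y(m₄) + y(m₅)] = 0.25·(23.25) = 5.8125.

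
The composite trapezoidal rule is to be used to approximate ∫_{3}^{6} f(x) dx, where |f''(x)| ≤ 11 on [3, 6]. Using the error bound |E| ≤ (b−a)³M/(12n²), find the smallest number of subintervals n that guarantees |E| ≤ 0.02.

36

Need 297/(12n²) ≤ 0.02.
n² ≥ 297/(12·0.02) = 1237.5 ⇒ n ≥ 35.1781, so the smallest n is 36.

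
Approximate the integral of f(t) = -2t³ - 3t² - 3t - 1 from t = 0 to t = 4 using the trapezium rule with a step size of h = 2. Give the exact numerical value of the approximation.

h = (4 − 0)/2 = 2.
Nodes t₀,…,t₂ = 0, 2, 4.
f(t) = -2t³ - 3t² - 3t - 1: f₀=-1, f₁=-35, f₂=-189.
(h/2)·[f₀ + 2f₁ + f₂] = 1·(-260) = -260.

-260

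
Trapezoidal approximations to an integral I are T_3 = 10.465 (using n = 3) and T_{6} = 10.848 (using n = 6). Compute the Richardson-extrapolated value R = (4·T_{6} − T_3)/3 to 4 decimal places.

10.9757

R = (4·T_{6} − T_3) / 3 = (4·10.848 − 10.465)/3 = (32.927)/3 = 10.9757.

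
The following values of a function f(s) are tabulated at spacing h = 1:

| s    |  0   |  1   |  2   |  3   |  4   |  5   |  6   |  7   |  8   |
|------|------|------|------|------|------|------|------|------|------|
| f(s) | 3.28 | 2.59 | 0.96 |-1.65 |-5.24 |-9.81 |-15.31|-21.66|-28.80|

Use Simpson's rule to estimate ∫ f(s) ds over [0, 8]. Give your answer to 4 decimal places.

h = 1, n = 8.
(h/3)·[y₀ + 4y₁ + 2y₂ + 4y₃ + 2y₄ + 4y₅ + 2y₆ + 4y₇ + y₈] = 0.333333·(-186.82) = -62.2733.

-62.2733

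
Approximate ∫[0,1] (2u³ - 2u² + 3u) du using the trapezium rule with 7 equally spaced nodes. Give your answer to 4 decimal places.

1.3380

h = (1 − 0)/6 = 0.166667.
Nodes u₀,…,u₆ = 0, 0.166667, 0.333333, 0.5, 0.666667, 0.833333, 1.
f(u) = 2u³ - 2u² + 3u: f₀=0, f₁=0.453704, f₂=0.851852, f₃=1.25, f₄=1.703704, f₅=2.268519, f₆=3.
(h/2)·[f₀ + 2f₁ + 2f₂ + 2f₃ + 2f₄ + 2f₅ + f₆] = 0.083333·(16.055556) = 1.3380.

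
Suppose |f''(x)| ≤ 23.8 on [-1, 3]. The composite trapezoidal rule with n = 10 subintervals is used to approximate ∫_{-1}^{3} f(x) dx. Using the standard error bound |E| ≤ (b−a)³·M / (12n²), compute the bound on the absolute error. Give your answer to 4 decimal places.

1.2693

|E| ≤ (4)³·23.8 / (12·10²) = 1523.2/1200 = 1.2693.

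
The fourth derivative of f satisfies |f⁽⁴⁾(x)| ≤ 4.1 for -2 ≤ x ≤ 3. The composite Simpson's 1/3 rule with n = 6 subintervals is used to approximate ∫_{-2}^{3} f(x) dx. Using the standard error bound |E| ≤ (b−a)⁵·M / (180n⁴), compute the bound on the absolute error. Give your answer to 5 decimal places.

|E| ≤ (5)⁵·4.1 / (180·6⁴) = 12812.5/233280 = 0.05492.

0.05492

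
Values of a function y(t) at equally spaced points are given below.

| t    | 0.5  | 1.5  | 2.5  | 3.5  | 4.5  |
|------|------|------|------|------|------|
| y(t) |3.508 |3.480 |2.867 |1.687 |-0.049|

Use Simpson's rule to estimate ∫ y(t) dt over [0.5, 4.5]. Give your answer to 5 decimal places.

h = 1, n = 4.
(h/3)·[y₀ + 4y₁ + 2y₂ + 4y₃ + y₄] = 0.333333·(29.861) = 9.95367.

9.95367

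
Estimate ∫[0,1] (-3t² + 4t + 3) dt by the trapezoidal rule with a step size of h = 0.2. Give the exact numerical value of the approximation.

h = (1 − 0)/5 = 0.2.
Nodes t₀,…,t₅ = 0, 0.2, 0.4, 0.6, 0.8, 1.
f(t) = -3t² + 4t + 3: f₀=3, f₁=3.68, f₂=4.12, f₃=4.32, f₄=4.28, f₅=4.
(h/2)·[f₀ + 2f₁ + 2f₂ + 2f₃ + 2f₄ + f₅] = 0.1·(39.8) = 3.98.

3.98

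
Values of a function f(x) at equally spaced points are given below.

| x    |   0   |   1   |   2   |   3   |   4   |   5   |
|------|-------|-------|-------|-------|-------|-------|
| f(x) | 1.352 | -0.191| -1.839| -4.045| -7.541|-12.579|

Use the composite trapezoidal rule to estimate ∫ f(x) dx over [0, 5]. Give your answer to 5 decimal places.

-19.22950

h = 1, n = 5.
(h/2)·[y₀ + 2y₁ + 2y₂ + 2y₃ + 2y₄ + y₅] = 0.5·(-38.459) = -19.22950.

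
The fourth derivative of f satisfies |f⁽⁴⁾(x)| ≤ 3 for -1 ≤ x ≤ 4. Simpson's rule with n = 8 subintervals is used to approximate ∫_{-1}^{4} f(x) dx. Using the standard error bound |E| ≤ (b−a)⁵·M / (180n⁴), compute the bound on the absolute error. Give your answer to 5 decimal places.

|E| ≤ (5)⁵·3 / (180·8⁴) = 9375/737280 = 0.01272.

0.01272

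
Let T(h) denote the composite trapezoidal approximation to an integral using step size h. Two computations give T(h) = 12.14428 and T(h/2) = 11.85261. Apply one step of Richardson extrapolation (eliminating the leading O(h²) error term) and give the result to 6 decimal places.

R = (4·T(h/2) − T(h)) / 3 = (4·11.85261 − 12.14428)/3 = (35.26616)/3 = 11.755387.

11.755387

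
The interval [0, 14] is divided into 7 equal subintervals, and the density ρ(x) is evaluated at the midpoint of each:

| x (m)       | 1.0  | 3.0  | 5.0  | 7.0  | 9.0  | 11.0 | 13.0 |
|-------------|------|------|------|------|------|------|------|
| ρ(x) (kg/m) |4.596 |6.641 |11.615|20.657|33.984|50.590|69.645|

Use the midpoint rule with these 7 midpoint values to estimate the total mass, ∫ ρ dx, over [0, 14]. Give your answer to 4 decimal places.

395.4560

h = 2, n = 7.
h·[y(m₁) + y(m₂) + y(m₃) + y(m₄) + y(m₅) + y(m₆) + y(m₇)] = 2·(197.728) = 395.4560.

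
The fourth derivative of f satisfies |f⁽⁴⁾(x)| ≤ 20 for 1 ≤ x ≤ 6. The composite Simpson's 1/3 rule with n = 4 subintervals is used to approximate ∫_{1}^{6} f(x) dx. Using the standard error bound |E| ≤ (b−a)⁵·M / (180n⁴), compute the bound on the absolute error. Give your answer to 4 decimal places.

|E| ≤ (5)⁵·20 / (180·4⁴) = 62500/46080 = 1.3563.

1.3563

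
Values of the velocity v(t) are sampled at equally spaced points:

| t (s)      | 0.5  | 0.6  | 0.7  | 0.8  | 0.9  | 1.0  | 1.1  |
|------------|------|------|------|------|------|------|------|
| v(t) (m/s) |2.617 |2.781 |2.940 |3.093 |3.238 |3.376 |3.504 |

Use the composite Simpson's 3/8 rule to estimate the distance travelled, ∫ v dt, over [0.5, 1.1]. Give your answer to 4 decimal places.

h = 0.1, n = 6.
(3h/8)·[y₀ + 3y₁ + 3y₂ + 2y₃ + 3y₄ + 3y₅ + y₆] = 0.0375·(49.312) = 1.8492.

1.8492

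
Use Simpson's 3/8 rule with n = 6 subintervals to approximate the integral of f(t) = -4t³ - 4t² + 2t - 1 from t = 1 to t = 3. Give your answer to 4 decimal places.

h = (3 − 1)/6 = 0.333333.
Nodes t₀,…,t₆ = 1, 1.333333, 1.666667, 2, 2.333333, 2.666667, 3.
f(t) = -4t³ - 4t² + 2t - 1: f₀=-7, f₁=-14.925926, f₂=-27.296296, f₃=-45, f₄=-68.925926, f₅=-99.962963, f₆=-139.
(3h/8)·[f₀ + 3f₁ + 3f₂ + 2f₃ + 3f₄ + 3f₅ + f₆] = 0.125·(-869.333333) = -108.6667.

-108.6667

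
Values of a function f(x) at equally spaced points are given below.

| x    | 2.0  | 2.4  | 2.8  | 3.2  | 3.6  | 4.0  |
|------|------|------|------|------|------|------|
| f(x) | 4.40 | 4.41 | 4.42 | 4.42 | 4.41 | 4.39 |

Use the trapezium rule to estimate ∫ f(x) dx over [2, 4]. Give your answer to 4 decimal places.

h = 0.4, n = 5.
(h/2)·[y₀ + 2y₁ + 2y₂ + 2y₃ + 2y₄ + y₅] = 0.2·(44.11) = 8.8220.

8.8220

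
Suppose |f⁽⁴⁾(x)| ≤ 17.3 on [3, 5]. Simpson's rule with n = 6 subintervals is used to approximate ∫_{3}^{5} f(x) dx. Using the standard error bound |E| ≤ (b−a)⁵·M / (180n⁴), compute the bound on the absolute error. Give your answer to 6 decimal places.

|E| ≤ (2)⁵·17.3 / (180·6⁴) = 553.6/233280 = 0.002373.

0.002373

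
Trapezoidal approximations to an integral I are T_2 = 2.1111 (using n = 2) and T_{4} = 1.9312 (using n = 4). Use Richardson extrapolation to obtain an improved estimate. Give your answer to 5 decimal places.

1.87123

R = (4·T_{4} − T_2) / 3 = (4·1.9312 − 2.1111)/3 = (5.6137)/3 = 1.87123.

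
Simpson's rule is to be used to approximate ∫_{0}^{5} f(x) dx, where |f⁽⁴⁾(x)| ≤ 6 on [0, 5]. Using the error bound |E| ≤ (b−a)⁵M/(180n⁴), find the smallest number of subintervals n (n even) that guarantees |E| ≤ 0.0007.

Need 18750/(180n⁴) ≤ 0.0007.
n⁴ ≥ 18750/(180·0.0007) = 148810 ⇒ n ≥ 19.6407, so the smallest even n is 20. (n must be even for Simpson's rule.)

20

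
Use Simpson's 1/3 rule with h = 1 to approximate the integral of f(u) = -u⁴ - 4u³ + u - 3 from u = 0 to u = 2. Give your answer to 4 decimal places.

-26.6667

h = (2 − 0)/2 = 1.
Nodes u₀,…,u₂ = 0, 1, 2.
f(u) = -u⁴ - 4u³ + u - 3: f₀=-3, f₁=-7, f₂=-49.
(h/3)·[f₀ + 4f₁ + f₂] = 0.333333·(-80) = -26.6667.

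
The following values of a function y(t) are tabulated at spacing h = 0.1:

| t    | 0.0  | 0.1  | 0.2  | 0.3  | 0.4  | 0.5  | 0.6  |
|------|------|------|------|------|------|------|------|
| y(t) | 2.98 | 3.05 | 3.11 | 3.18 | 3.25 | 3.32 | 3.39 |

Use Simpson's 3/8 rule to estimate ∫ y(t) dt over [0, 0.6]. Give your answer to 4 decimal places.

h = 0.1, n = 6.
(3h/8)·[y₀ + 3y₁ + 3y₂ + 2y₃ + 3y₄ + 3y₅ + y₆] = 0.0375·(50.92) = 1.9095.

1.9095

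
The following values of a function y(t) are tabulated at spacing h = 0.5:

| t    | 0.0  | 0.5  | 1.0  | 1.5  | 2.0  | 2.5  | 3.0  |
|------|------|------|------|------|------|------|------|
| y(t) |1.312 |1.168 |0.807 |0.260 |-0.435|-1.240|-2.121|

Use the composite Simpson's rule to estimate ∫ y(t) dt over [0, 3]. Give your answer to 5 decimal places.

h = 0.5, n = 6.
(h/3)·[y₀ + 4y₁ + 2y₂ + 4y₃ + 2y₄ + 4y₅ + y₆] = 0.166667·(0.687) = 0.11450.

0.11450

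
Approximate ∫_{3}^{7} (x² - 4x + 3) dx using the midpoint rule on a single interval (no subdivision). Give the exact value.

M = (b−a)·f(5) = 4·(8) = 32.

32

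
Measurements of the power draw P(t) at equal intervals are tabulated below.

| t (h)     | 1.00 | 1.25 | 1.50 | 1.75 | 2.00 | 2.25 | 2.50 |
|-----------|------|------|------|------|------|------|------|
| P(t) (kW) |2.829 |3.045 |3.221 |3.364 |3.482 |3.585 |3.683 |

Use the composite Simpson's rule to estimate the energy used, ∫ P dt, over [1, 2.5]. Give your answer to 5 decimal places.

h = 0.25, n = 6.
(h/3)·[y₀ + 4y₁ + 2y₂ + 4y₃ + 2y₄ + 4y₅ + y₆] = 0.083333·(59.894) = 4.99117.

4.99117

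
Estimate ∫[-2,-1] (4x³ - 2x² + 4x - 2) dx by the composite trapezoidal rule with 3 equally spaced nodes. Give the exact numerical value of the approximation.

-28.5

h = (-1 − (-2))/2 = 0.5.
Nodes x₀,…,x₂ = -2, -1.5, -1.
f(x) = 4x³ - 2x² + 4x - 2: f₀=-50, f₁=-26, f₂=-12.
(h/2)·[f₀ + 2f₁ + f₂] = 0.25·(-114) = -28.5.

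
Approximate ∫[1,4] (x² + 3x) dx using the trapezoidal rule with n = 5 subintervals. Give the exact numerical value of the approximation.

h = (4 − 1)/5 = 0.6.
Nodes x₀,…,x₅ = 1, 1.6, 2.2, 2.8, 3.4, 4.
f(x) = x² + 3x: f₀=4, f₁=7.36, f₂=11.44, f₃=16.24, f₄=21.76, f₅=28.
(h/2)·[f₀ + 2f₁ + 2f₂ + 2f₃ + 2f₄ + f₅] = 0.3·(145.6) = 43.68.

43.68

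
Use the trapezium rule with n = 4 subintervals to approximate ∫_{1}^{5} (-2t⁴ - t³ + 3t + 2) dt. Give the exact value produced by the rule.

-1450

h = (5 − 1)/4 = 1.
Nodes t₀,…,t₄ = 1, 2, 3, 4, 5.
f(t) = -2t⁴ - t³ + 3t + 2: f₀=2, f₁=-32, f₂=-178, f₃=-562, f₄=-1358.
(h/2)·[f₀ + 2f₁ + 2f₂ + 2f₃ + f₄] = 0.5·(-2900) = -1450.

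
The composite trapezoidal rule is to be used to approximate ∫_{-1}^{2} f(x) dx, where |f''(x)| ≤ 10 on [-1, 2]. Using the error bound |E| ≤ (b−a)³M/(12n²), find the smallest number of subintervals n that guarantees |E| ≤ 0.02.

34

Need 270/(12n²) ≤ 0.02.
n² ≥ 270/(12·0.02) = 1125 ⇒ n ≥ 33.5410, so the smallest n is 34.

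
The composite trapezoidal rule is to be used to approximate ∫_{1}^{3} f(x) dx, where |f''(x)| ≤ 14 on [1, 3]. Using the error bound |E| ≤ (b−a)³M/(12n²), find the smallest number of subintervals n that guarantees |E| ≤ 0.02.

Need 112/(12n²) ≤ 0.02.
n² ≥ 112/(12·0.02) = 466.667 ⇒ n ≥ 21.6025, so the smallest n is 22.

22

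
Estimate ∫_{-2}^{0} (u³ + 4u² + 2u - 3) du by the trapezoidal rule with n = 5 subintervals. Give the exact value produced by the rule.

h = (0 − (-2))/5 = 0.4.
Nodes u₀,…,u₅ = -2, -1.6, -1.2, -0.8, -0.4, 0.
f(u) = u³ + 4u² + 2u - 3: f₀=1, f₁=-0.056, f₂=-1.368, f₃=-2.552, f₄=-3.224, f₅=-3.
(h/2)·[f₀ + 2f₁ + 2f₂ + 2f₃ + 2f₄ + f₅] = 0.2·(-16.4) = -3.28.

-3.28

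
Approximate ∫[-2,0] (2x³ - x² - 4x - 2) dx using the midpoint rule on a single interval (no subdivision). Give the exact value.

-2

M = (b−a)·f(-1) = 2·(-1) = -2.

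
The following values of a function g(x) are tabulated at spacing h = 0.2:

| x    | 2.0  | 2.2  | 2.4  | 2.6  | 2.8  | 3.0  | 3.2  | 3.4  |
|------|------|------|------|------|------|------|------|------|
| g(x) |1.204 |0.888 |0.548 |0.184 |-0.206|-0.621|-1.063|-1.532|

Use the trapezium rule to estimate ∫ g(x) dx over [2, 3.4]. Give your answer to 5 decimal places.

-0.08680

h = 0.2, n = 7.
(h/2)·[y₀ + 2y₁ + 2y₂ + 2y₃ + 2y₄ + 2y₅ + 2y₆ + y₇] = 0.1·(-0.868) = -0.08680.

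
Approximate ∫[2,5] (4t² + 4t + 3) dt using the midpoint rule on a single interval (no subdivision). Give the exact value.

198

M = (b−a)·f(3.5) = 3·(66) = 198.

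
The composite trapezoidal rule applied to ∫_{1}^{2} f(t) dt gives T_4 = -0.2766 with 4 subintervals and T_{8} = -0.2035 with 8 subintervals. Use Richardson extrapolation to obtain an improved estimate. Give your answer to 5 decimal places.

-0.17913

R = (4·T_{8} − T_4) / 3 = (4·(-0.2035) − (-0.2766))/3 = (-0.5374)/3 = -0.17913.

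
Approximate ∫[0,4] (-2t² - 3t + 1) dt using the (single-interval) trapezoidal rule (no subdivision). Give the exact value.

-84

T = (b−a)/2 · [f(0) + f(4)] = 2·[1 + (-43)] = -84.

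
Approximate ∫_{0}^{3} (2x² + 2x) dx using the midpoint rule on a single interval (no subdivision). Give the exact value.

M = (b−a)·f(1.5) = 3·(7.5) = 22.5.

22.5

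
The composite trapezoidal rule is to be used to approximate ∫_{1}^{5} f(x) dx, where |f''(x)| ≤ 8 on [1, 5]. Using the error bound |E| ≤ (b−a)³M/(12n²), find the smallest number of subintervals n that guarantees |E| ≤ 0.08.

24

Need 512/(12n²) ≤ 0.08.
n² ≥ 512/(12·0.08) = 533.333 ⇒ n ≥ 23.0940, so the smallest n is 24.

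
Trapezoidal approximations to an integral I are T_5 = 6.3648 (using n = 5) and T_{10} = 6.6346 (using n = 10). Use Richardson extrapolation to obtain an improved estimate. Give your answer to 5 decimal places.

R = (4·T_{10} − T_5) / 3 = (4·6.6346 − 6.3648)/3 = (20.1736)/3 = 6.72453.

6.72453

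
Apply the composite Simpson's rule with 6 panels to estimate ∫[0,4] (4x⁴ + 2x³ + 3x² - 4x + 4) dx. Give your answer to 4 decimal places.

995.6214

h = (4 − 0)/6 = 0.666667.
Nodes x₀,…,x₆ = 0, 0.666667, 1.333333, 2, 2.666667, 3.333333, 4.
f(x) = 4x⁴ + 2x³ + 3x² - 4x + 4: f₀=4, f₁=4.049383, f₂=21.382716, f₃=88, f₄=254.864198, f₅=591.901235, f₆=1188.
(h/3)·[f₀ + 4f₁ + 2f₂ + 4f₃ + 2f₄ + 4f₅ + f₆] = 0.222222·(4480.296296) = 995.6214.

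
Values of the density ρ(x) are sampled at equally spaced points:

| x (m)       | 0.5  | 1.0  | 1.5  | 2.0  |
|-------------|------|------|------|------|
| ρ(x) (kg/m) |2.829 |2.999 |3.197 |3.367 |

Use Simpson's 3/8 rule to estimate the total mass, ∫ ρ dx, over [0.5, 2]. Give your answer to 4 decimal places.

h = 0.5, n = 3.
(3h/8)·[y₀ + 3y₁ + 3y₂ + y₃] = 0.1875·(24.784) = 4.6470.

4.6470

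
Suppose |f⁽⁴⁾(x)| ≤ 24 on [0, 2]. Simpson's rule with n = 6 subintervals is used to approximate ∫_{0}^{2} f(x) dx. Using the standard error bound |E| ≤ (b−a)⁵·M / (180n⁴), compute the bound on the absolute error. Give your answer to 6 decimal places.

0.003292

|E| ≤ (2)⁵·24 / (180·6⁴) = 768/233280 = 0.003292.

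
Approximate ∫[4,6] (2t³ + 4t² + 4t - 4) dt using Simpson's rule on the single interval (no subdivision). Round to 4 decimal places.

754.6667

S = (b−a)/6 · [f(4) + 4f(5) + f(6)] = 0.333333·[204 + 4·366 + 596] = 754.6667.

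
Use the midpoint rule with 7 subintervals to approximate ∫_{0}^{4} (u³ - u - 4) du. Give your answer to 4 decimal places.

39.3469

h = (4 − 0)/7 = 0.571429.
Midpoints m₁,…,m₇ = 0.285714, 0.857143, 1.428571, 2, 2.571429, 3.142857, 3.714286.
f(m₁)=-4.262391, f(m₂)=-4.227405, f(m₃)=-2.513120, f(m₄)=2, f(m₅)=10.431487, f(m₆)=23.900875, f(m₇)=43.527697.
h·[f(m₁) + f(m₂) + f(m₃) + f(m₄) + f(m₅) + f(m₆) + f(m₇)] = 0.571429·(68.857143) = 39.3469.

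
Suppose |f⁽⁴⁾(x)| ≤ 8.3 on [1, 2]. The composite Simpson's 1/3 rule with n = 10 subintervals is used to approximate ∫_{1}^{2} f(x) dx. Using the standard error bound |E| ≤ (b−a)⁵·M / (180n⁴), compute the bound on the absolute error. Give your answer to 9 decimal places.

0.000004611

|E| ≤ (1)⁵·8.3 / (180·10⁴) = 8.3/1800000 = 0.000004611.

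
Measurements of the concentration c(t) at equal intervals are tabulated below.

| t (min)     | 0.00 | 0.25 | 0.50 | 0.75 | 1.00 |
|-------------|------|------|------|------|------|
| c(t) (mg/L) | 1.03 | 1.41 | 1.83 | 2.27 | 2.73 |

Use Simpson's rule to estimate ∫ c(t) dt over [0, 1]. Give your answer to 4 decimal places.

1.8450

h = 0.25, n = 4.
(h/3)·[y₀ + 4y₁ + 2y₂ + 4y₃ + y₄] = 0.083333·(22.14) = 1.8450.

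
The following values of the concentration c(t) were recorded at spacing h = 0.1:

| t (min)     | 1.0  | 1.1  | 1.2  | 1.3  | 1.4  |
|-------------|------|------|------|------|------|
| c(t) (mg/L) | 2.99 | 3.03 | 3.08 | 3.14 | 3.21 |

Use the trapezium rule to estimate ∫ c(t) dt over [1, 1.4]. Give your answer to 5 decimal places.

1.23500

h = 0.1, n = 4.
(h/2)·[y₀ + 2y₁ + 2y₂ + 2y₃ + y₄] = 0.05·(24.70) = 1.23500.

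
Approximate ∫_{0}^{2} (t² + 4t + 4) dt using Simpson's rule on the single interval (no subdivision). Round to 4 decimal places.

S = (b−a)/6 · [f(0) + 4f(1) + f(2)] = 0.333333·[4 + 4·9 + 16] = 18.6667.

18.6667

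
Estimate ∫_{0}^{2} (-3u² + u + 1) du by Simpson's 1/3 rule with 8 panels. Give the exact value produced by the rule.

h = (2 − 0)/8 = 0.25.
Nodes u₀,…,u₈ = 0, 0.25, 0.5, 0.75, 1, 1.25, 1.5, 1.75, 2.
f(u) = -3u² + u + 1: f₀=1, f₁=1.0625, f₂=0.75, f₃=0.0625, f₄=-1, f₅=-2.4375, f₆=-4.25, f₇=-6.4375, f₈=-9.
(h/3)·[f₀ + 4f₁ + 2f₂ + 4f₃ + 2f₄ + 4f₅ + 2f₆ + 4f₇ + f₈] = 0.083333·(-48) = -4.

-4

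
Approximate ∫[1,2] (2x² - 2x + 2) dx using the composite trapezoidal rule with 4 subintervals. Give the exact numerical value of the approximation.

3.6875

h = (2 − 1)/4 = 0.25.
Nodes x₀,…,x₄ = 1, 1.25, 1.5, 1.75, 2.
f(x) = 2x² - 2x + 2: f₀=2, f₁=2.625, f₂=3.5, f₃=4.625, f₄=6.
(h/2)·[f₀ + 2f₁ + 2f₂ + 2f₃ + f₄] = 0.125·(29.5) = 3.6875.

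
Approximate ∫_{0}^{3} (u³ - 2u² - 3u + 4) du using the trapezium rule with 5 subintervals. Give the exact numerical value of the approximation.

1.2

h = (3 − 0)/5 = 0.6.
Nodes u₀,…,u₅ = 0, 0.6, 1.2, 1.8, 2.4, 3.
f(u) = u³ - 2u² - 3u + 4: f₀=4, f₁=1.696, f₂=-0.752, f₃=-2.048, f₄=-0.896, f₅=4.
(h/2)·[f₀ + 2f₁ + 2f₂ + 2f₃ + 2f₄ + f₅] = 0.3·(4) = 1.2.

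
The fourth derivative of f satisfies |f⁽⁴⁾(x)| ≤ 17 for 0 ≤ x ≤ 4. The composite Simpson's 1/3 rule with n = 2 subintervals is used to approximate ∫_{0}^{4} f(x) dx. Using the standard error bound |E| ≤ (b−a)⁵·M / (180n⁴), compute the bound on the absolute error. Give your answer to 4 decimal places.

|E| ≤ (4)⁵·17 / (180·2⁴) = 17408/2880 = 6.0444.

6.0444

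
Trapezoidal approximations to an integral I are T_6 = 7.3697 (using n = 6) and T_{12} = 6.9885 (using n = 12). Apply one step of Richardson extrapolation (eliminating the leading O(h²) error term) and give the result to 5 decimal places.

R = (4·T_{12} − T_6) / 3 = (4·6.9885 − 7.3697)/3 = (20.5843)/3 = 6.86143.

6.86143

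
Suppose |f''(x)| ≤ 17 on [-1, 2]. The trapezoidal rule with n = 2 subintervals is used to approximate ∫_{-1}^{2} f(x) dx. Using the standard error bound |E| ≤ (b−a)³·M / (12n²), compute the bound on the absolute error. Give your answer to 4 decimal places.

|E| ≤ (3)³·17 / (12·2²) = 459/48 = 9.5625.

9.5625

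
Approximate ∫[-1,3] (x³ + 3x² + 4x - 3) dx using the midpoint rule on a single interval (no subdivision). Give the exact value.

20

M = (b−a)·f(1) = 4·(5) = 20.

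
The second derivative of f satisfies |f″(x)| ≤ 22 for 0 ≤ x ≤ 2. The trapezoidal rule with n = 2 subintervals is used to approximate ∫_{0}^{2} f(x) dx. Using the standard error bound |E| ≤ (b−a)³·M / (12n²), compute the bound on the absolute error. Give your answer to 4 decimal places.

3.6667

|E| ≤ (2)³·22 / (12·2²) = 176/48 = 3.6667.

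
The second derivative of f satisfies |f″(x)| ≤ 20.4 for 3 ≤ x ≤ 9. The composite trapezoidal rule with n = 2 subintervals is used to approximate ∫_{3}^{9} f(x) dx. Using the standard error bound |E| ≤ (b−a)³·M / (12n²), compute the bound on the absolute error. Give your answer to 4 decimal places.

|E| ≤ (6)³·20.4 / (12·2²) = 4406.4/48 = 91.8000.

91.8000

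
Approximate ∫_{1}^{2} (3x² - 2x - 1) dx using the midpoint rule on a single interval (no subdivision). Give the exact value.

2.75

M = (b−a)·f(1.5) = 1·(2.75) = 2.75.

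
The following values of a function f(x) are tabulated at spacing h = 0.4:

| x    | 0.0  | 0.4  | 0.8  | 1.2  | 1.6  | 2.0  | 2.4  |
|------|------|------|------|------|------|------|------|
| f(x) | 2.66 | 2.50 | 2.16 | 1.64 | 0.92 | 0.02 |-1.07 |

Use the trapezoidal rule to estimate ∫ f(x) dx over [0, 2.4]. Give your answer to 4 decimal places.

h = 0.4, n = 6.
(h/2)·[y₀ + 2y₁ + 2y₂ + 2y₃ + 2y₄ + 2y₅ + y₆] = 0.2·(16.07) = 3.2140.

3.2140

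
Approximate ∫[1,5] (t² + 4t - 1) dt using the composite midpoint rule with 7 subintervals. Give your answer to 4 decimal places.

85.2245

h = (5 − 1)/7 = 0.571429.
Midpoints m₁,…,m₇ = 1.285714, 1.857143, 2.428571, 3, 3.571429, 4.142857, 4.714286.
f(m₁)=5.795918, f(m₂)=9.877551, f(m₃)=14.612245, f(m₄)=20, f(m₅)=26.040816, f(m₆)=32.734694, f(m₇)=40.081633.
h·[f(m₁) + f(m₂) + f(m₃) + f(m₄) + f(m₅) + f(m₆) + f(m₇)] = 0.571429·(149.142857) = 85.2245.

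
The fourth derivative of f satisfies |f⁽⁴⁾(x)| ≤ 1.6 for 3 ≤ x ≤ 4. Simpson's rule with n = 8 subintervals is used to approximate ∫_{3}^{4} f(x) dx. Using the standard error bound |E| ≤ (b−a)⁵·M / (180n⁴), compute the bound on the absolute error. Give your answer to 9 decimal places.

0.000002170

|E| ≤ (1)⁵·1.6 / (180·8⁴) = 1.6/737280 = 0.000002170.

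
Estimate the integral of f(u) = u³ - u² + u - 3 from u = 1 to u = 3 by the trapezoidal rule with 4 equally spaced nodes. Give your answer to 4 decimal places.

10.0741

h = (3 − 1)/3 = 0.666667.
Nodes u₀,…,u₃ = 1, 1.666667, 2.333333, 3.
f(u) = u³ - u² + u - 3: f₀=-2, f₁=0.518519, f₂=6.592593, f₃=18.
(h/2)·[f₀ + 2f₁ + 2f₂ + f₃] = 0.333333·(30.222222) = 10.0741.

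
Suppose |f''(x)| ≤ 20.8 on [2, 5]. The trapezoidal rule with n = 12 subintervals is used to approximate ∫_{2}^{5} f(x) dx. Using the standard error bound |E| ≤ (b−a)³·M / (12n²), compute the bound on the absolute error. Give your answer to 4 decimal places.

|E| ≤ (3)³·20.8 / (12·12²) = 561.6/1728 = 0.3250.

0.3250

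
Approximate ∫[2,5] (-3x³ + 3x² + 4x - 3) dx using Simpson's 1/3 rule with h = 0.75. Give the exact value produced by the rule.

h = (5 − 2)/4 = 0.75.
Nodes x₀,…,x₄ = 2, 2.75, 3.5, 4.25, 5.
f(x) = -3x³ + 3x² + 4x - 3: f₀=-7, f₁=-31.703125, f₂=-80.875, f₃=-162.109375, f₄=-283.
(h/3)·[f₀ + 4f₁ + 2f₂ + 4f₃ + f₄] = 0.25·(-1227) = -306.75.

-306.75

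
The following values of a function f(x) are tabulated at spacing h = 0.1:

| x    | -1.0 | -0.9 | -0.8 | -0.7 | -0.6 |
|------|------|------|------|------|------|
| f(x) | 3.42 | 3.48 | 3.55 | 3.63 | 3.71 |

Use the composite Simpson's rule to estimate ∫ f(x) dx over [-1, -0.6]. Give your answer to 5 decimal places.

h = 0.1, n = 4.
(h/3)·[y₀ + 4y₁ + 2y₂ + 4y₃ + y₄] = 0.033333·(42.67) = 1.42233.

1.42233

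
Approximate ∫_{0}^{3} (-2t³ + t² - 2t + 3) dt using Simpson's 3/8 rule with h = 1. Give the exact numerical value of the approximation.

h = (3 − 0)/3 = 1.
Nodes t₀,…,t₃ = 0, 1, 2, 3.
f(t) = -2t³ + t² - 2t + 3: f₀=3, f₁=0, f₂=-13, f₃=-48.
(3h/8)·[f₀ + 3f₁ + 3f₂ + f₃] = 0.375·(-84) = -31.5.

-31.5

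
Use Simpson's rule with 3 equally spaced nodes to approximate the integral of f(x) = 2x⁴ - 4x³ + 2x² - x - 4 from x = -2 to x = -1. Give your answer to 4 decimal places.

h = (-1 − (-2))/2 = 0.5.
Nodes x₀,…,x₂ = -2, -1.5, -1.
f(x) = 2x⁴ - 4x³ + 2x² - x - 4: f₀=70, f₁=25.625, f₂=5.
(h/3)·[f₀ + 4f₁ + f₂] = 0.166667·(177.5) = 29.5833.

29.5833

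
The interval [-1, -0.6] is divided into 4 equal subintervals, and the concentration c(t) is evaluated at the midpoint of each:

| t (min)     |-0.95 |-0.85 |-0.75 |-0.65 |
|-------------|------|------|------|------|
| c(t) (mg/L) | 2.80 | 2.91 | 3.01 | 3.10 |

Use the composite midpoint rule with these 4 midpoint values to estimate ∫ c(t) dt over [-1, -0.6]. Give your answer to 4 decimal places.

h = 0.1, n = 4.
h·[y(m₁) + y(m₂) + y(m₃) + y(m₄)] = 0.1·(11.82) = 1.1820.

1.1820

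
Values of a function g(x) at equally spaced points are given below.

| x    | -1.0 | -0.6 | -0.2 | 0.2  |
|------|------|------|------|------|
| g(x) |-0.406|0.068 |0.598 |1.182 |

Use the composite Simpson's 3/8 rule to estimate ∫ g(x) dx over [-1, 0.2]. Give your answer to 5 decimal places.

0.41610

h = 0.4, n = 3.
(3h/8)·[y₀ + 3y₁ + 3y₂ + y₃] = 0.15·(2.774) = 0.41610.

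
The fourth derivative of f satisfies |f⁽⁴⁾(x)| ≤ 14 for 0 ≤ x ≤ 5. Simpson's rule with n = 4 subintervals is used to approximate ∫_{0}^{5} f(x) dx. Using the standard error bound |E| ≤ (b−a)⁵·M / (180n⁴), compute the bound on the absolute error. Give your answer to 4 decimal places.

0.9494

|E| ≤ (5)⁵·14 / (180·4⁴) = 43750/46080 = 0.9494.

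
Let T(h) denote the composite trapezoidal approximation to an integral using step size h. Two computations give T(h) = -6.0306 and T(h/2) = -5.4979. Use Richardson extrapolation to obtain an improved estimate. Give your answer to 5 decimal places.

R = (4·T(h/2) − T(h)) / 3 = (4·(-5.4979) − (-6.0306))/3 = (-15.9610)/3 = -5.32033.

-5.32033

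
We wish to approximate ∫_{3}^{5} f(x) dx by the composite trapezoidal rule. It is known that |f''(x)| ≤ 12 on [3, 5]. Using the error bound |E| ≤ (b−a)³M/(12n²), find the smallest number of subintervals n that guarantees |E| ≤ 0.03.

17

Need 96/(12n²) ≤ 0.03.
n² ≥ 96/(12·0.03) = 266.667 ⇒ n ≥ 16.3299, so the smallest n is 17.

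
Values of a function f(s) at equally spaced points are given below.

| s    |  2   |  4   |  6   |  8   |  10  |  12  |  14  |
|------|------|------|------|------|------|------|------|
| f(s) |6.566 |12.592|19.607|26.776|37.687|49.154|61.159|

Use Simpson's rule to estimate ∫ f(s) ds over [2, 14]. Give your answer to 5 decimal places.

h = 2, n = 6.
(h/3)·[y₀ + 4y₁ + 2y₂ + 4y₃ + 2y₄ + 4y₅ + y₆] = 0.666667·(536.401) = 357.60067.

357.60067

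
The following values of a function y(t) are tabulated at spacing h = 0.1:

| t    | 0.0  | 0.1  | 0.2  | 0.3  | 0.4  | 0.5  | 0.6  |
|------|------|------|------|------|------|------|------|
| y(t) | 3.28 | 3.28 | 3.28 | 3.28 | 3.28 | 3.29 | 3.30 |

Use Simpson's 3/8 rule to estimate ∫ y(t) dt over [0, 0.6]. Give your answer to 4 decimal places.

h = 0.1, n = 6.
(3h/8)·[y₀ + 3y₁ + 3y₂ + 2y₃ + 3y₄ + 3y₅ + y₆] = 0.0375·(52.53) = 1.9699.

1.9699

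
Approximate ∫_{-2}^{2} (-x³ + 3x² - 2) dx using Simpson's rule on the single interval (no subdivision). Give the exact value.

S = (b−a)/6 · [f(-2) + 4f(0) + f(2)] = 0.666667·[18 + 4·(-2) + 2] = 8.

8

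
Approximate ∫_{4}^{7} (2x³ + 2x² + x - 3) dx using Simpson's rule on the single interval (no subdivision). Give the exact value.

1266

S = (b−a)/6 · [f(4) + 4f(5.5) + f(7)] = 0.5·[161 + 4·395.75 + 788] = 1266.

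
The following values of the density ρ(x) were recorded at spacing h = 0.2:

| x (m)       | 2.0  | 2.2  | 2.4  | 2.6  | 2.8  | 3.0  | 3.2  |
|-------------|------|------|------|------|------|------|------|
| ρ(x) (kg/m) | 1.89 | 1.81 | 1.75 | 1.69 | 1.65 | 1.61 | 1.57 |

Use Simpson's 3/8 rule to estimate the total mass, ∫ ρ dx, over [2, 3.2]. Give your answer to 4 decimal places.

h = 0.2, n = 6.
(3h/8)·[y₀ + 3y₁ + 3y₂ + 2y₃ + 3y₄ + 3y₅ + y₆] = 0.075·(27.30) = 2.0475.

2.0475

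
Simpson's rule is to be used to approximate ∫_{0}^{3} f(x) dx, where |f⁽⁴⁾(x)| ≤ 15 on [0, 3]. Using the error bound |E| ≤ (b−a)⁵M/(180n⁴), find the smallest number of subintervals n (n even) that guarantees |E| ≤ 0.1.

4

Need 3645/(180n⁴) ≤ 0.1.
n⁴ ≥ 3645/(180·0.1) = 202.5 ⇒ n ≥ 3.7723, so the smallest even n is 4. (n must be even for Simpson's rule.)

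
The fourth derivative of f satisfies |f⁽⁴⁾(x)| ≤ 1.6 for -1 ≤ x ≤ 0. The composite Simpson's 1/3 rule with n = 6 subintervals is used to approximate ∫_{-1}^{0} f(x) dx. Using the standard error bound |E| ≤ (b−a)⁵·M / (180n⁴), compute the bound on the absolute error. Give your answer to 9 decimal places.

|E| ≤ (1)⁵·1.6 / (180·6⁴) = 1.6/233280 = 0.000006859.

0.000006859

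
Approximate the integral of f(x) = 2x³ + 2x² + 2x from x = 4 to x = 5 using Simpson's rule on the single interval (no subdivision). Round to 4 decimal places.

234.1667

S = (b−a)/6 · [f(4) + 4f(4.5) + f(5)] = 0.166667·[168 + 4·231.75 + 310] = 234.1667.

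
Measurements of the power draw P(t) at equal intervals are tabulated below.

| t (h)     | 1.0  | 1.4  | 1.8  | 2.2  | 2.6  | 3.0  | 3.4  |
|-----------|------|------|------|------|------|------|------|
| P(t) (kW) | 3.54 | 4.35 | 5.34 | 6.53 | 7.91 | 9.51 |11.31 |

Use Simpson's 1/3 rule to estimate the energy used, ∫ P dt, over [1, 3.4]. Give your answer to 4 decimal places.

16.3880

h = 0.4, n = 6.
(h/3)·[y₀ + 4y₁ + 2y₂ + 4y₃ + 2y₄ + 4y₅ + y₆] = 0.133333·(122.91) = 16.3880.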